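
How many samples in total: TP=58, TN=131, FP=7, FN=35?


Total = TP + TN + FP + FN
= 58 + 131 + 7 + 35
= 231
(Predicted positive: 65, predicted negative: 166)

231


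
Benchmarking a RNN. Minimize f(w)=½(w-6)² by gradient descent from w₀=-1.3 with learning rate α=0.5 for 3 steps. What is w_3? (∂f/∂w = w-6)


step 1: grad = -1.3-6 = -7.3; w = -1.3 - 0.5·(-7.3) = 2.35
step 2: grad = 2.35-6 = -3.65; w = 2.35 - 0.5·(-3.65) = 4.175
step 3: grad = 4.175-6 = -1.825; w = 4.175 - 0.5·(-1.825) = 5.0875

5.0875


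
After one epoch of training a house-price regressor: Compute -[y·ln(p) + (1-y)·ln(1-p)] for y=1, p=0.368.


BCE = -[y·ln(p) + (1-y)·ln(1-p)]
= -1·ln(0.368) - 0
= -ln(0.368) = 0.9997

0.9997


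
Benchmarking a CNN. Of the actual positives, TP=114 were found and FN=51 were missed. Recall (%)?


Recall = TP/(TP+FN)
= 114/(114+51)
= 114/165 = 69.09%

69.09%


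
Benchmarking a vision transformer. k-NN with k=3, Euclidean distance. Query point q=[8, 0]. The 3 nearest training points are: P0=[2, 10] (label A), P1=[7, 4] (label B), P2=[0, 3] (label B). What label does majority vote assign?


d(q,P0) = 11.6619  (label A)
d(q,P1) = 4.1231  (label B)
d(q,P2) = 8.544  (label B)
Votes: A=1, B=2
Majority → B

B


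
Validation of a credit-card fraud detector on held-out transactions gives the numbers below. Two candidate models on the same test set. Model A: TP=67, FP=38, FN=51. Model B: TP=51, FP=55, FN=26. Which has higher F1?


Model A: P=67/105=0.6381, R=67/118=0.5678, F1=2PR/(P+R)=2TP/(2TP+FP+FN)=134/223=0.6009
Model B: P=51/106=0.4811, R=51/77=0.6623, F1=2PR/(P+R)=2TP/(2TP+FP+FN)=102/183=0.5574
0.6009 > 0.5574 → Model A

Model A


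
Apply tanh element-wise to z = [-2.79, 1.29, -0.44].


tanh(-2.79) = -0.9925
tanh(1.29) = 0.8591
tanh(-0.44) = -0.4136
result = [-0.9925, 0.8591, -0.4136]

[-0.9925, 0.8591, -0.4136]


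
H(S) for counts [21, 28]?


Probabilities: [21/49, 28/49] ≈ [0.4286, 0.5714]
H = -((21/49)·log₂(21/49) + (28/49)·log₂(28/49))
  = 0.9852 bits

0.9852 bits


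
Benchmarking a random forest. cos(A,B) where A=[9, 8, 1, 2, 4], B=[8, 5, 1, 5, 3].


A·B = 9·8 + 8·5 + 1·1 + 2·5 + 4·3 = 135
‖A‖ = √166 = 12.8841, ‖B‖ = √124 = 11.1355
cos = 135/(√166·√124) = 135/√20584 = 0.941

0.941


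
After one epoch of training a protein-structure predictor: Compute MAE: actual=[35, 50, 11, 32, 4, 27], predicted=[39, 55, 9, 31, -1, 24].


Absolute errors: |35-39|=4, |50-55|=5, |11-9|=2, |32-31|=1, |4+ 1|=5, |27-24|=3
Sum = 20
MAE = 20/6 = 10/3

10/3


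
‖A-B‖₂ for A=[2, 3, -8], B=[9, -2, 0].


d = √((2-9)² + (3+ 2)² + (-8-0)²)
  = √(49 + 25 + 64)
  = √138 = 11.7473

11.7473


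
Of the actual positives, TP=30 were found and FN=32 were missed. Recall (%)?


Recall = TP/(TP+FN)
= 30/(30+32)
= 30/62 = 48.39%

48.39%


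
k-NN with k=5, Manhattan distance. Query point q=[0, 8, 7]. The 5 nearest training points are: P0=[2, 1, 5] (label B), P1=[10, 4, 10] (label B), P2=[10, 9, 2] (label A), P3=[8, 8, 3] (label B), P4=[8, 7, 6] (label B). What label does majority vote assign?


d(q,P0) = 11  (label B)
d(q,P1) = 17  (label B)
d(q,P2) = 16  (label A)
d(q,P3) = 12  (label B)
d(q,P4) = 10  (label B)
Votes: A=1, B=4
Majority → B

B


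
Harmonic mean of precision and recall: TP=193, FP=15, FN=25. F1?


Precision = 193/208 = 0.9279
Recall = 193/218 = 0.8853
F1 = 2·P·R/(P+R) = 2·TP/(2·TP+FP+FN) = 386/(386+15+25) = 386/426 = 0.9061

0.9061


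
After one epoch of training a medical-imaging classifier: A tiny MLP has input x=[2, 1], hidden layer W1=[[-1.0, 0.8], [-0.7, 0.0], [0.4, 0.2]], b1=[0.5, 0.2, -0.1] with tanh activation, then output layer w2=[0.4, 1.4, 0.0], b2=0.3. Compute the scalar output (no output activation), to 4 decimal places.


z1[0] = (-1.0)·(2) + (0.8)·(1) + 0.5 = -0.7
z1[1] = (-0.7)·(2) + (0.0)·(1) + 0.2 = -1.2
z1[2] = (0.4)·(2) + (0.2)·(1) - 0.1 = 0.9
h = tanh(z1) = [-0.6044, -0.8337, 0.7163]
output = (0.4)·(-0.6044) + (1.4)·(-0.8337) + (0.0)·(0.7163) + 0.3 = -1.1089

-1.1089


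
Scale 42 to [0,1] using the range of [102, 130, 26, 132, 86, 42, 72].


min=26, max=132
(42-26)/(132-26) = 16/106 = 0.1509

0.1509


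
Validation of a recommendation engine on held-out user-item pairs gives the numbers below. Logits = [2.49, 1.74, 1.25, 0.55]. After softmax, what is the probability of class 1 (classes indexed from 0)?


Exponentials: e^2.49=12.0613, e^1.74=5.6973, e^1.25=3.4903, e^0.55=1.7333
Sum = 22.9822
Softmax = [0.5248, 0.2479, 0.1519, 0.0754]
p[1] = 5.6973/22.9822 = 0.2479

0.2479


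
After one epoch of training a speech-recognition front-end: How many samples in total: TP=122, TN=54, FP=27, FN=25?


Total = TP + TN + FP + FN
= 122 + 54 + 27 + 25
= 228
(Predicted positive: 149, predicted negative: 79)

228


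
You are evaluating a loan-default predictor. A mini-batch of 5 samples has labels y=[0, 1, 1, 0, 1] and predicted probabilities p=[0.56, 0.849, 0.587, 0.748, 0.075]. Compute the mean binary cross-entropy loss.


L[0] = -ln(1-0.56) = -ln(0.44) = 0.821
L[1] = -ln(0.849) = 0.1637
L[2] = -ln(0.587) = 0.5327
L[3] = -ln(1-0.748) = -ln(0.252) = 1.3783
L[4] = -ln(0.075) = 2.5903
mean = (0.821 + 0.1637 + 0.5327 + 1.3783 + 2.5903)/5 = 1.0972

1.0972


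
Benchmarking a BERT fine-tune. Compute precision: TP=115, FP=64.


Precision = TP/(TP+FP)
= 115/(115+64)
= 115/179 = 64.25%

64.25%


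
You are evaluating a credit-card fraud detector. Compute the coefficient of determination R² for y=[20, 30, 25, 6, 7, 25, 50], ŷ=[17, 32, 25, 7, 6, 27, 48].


ȳ = 23.2857
SS_res = Σ(y-ŷ)² = 23
SS_tot = Σ(y-ȳ)² = 1339.43
R² = 1 - SS_res/SS_tot = 1 - 0.0172 = 0.9828

0.9828


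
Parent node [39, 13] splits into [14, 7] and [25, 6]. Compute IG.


Parent = [39, 13], H_parent = 0.8113
H_left = 0.9183 (n=21), H_right = 0.7088 (n=31)
H_children = (21/52)·0.9183 + (31/52)·0.7088 = 0.7934
IG = 0.8113 - 0.7934 = 0.0179

0.0179


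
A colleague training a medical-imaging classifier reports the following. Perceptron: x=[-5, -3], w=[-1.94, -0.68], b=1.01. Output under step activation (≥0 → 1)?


z = (-5)·(-1.94) + (-3)·(-0.68) + 1.01
  = 12.75
step(z) = 1 (z≥0)

1


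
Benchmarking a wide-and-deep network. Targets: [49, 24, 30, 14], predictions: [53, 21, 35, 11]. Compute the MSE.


Squared errors: (49-53)²=16, (24-21)²=9, (30-35)²=25, (14-11)²=9
Sum = 59
MSE = 59/4 = 59/4

59/4


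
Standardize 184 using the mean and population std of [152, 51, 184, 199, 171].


μ = 151.4, σ = 52.5228
z = (184 - 151.4)/52.5228 = 0.6207

0.6207


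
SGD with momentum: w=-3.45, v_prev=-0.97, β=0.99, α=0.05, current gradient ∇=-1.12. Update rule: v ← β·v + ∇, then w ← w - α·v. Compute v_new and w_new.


v_new = 0.99·-0.97 - 1.12 = -0.9603 - 1.12 = -2.0803
w_new = -3.45 - 0.05·-2.0803 = -3.45 + 0.104015 = -3.345985

v_new=-2.0803, w_new=-3.345985


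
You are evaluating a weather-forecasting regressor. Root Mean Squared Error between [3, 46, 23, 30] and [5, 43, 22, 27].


MSE = 23/4 = 5.75
RMSE = √(23/4) = 2.3979

2.3979


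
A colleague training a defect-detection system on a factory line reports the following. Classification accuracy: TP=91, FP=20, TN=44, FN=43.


Accuracy = (TP+TN)/(TP+TN+FP+FN)
= (91+44)/(198)
= 135/198 = 68.18%

68.18%


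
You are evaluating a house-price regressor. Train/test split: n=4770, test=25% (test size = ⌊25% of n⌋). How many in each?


Test = ⌊4770·25/100⌋ = 1192
Train = 4770 - 1192 = 3578

Train: 3578, Test: 1192


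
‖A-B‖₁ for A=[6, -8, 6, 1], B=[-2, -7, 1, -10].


d = |6+ 2| + |-8+ 7| + |6-1| + |1+ 10|
  = 8 + 1 + 5 + 11
  = 25

25


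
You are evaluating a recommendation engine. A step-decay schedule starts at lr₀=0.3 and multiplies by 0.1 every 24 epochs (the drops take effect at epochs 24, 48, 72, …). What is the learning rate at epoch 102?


n_drops = ⌊102/24⌋ = 4
lr = 0.3·0.1^4 = 0.3·0.0001 = 0.00003

0.00003


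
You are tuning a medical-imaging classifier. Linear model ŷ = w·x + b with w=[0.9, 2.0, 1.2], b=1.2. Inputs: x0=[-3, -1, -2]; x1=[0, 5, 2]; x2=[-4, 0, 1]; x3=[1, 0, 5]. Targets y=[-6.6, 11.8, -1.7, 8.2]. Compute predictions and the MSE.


ŷ0 = (0.9)·(-3) + (2.0)·(-1) + (1.2)·(-2) + 1.2 = -5.9
ŷ1 = (0.9)·(0) + (2.0)·(5) + (1.2)·(2) + 1.2 = 13.6
ŷ2 = (0.9)·(-4) + (2.0)·(0) + (1.2)·(1) + 1.2 = -1.2
ŷ3 = (0.9)·(1) + (2.0)·(0) + (1.2)·(5) + 1.2 = 8.1
errors² = [0.49, 3.24, 0.25, 0.01]
MSE = 3.9900/4 = 0.9975

0.9975


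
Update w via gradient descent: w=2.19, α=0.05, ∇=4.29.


w_new = w - α·∇
= 2.19 - 0.05·4.29
= 2.19 - 0.2145
= 1.9755

1.9755


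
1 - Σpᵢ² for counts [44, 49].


Probabilities: [44/93, 49/93] ≈ [0.4731, 0.5269]
Σpᵢ² = (1936 + 2401)/93² = 4337/8649
Gini = 1 - Σpᵢ² = 1 - 4337/8649 = 0.4986

0.4986


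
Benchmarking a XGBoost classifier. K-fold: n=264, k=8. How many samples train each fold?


Fold size = 264/8 = 33
Training per fold = 264 - 33 = 231

231


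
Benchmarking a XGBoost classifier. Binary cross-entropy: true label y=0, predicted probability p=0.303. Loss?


BCE = -[y·ln(p) + (1-y)·ln(1-p)]
= -0 - 1·ln(1-0.303)
= -ln(0.697) = 0.361

0.361


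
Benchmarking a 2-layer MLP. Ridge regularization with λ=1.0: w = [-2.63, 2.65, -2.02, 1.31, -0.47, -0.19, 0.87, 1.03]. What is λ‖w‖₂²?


‖w‖₂² = (-2.63)² + (2.65)² + (-2.02)² + (1.31)² + (-0.47)² + (-0.19)² + (0.87)² + (1.03)²
     = 6.9169 + 7.0225 + 4.0804 + 1.7161 + 0.2209 + 0.0361 + 0.7569 + 1.0609
     = 21.8107
λ·‖w‖₂² = 1.0·21.8107 = 21.8107

21.8107


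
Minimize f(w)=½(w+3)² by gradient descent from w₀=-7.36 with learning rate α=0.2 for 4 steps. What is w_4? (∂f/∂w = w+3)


step 1: grad = -7.36+3 = -4.36; w = -7.36 - 0.2·(-4.36) = -6.488
step 2: grad = -6.488+3 = -3.488; w = -6.488 - 0.2·(-3.488) = -5.7904
step 3: grad = -5.7904+3 = -2.7904; w = -5.7904 - 0.2·(-2.7904) = -5.23232
step 4: grad = -5.23232+3 = -2.23232; w = -5.23232 - 0.2·(-2.23232) = -4.785856

-4.785856


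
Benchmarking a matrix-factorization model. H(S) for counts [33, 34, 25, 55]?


Probabilities: [33/147, 34/147, 25/147, 55/147] ≈ [0.2245, 0.2313, 0.1701, 0.3741]
H = -((33/147)·log₂(33/147) + (34/147)·log₂(34/147) + (25/147)·log₂(25/147) + (55/147)·log₂(55/147))
  = 1.9377 bits

1.9377 bits


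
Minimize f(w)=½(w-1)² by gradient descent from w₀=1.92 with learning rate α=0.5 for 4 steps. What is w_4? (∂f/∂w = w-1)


step 1: grad = 1.92-1 = 0.92; w = 1.92 - 0.5·(0.92) = 1.46
step 2: grad = 1.46-1 = 0.46; w = 1.46 - 0.5·(0.46) = 1.23
step 3: grad = 1.23-1 = 0.23; w = 1.23 - 0.5·(0.23) = 1.115
step 4: grad = 1.115-1 = 0.115; w = 1.115 - 0.5·(0.115) = 1.0575

1.0575


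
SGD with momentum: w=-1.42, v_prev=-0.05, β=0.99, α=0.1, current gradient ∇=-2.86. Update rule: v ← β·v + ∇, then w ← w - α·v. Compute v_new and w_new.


v_new = 0.99·-0.05 - 2.86 = -0.0495 - 2.86 = -2.9095
w_new = -1.42 - 0.1·-2.9095 = -1.42 + 0.29095 = -1.12905

v_new=-2.9095, w_new=-1.12905


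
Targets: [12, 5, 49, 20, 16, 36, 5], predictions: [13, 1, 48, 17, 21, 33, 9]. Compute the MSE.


Squared errors: (12-13)²=1, (5-1)²=16, (49-48)²=1, (20-17)²=9, (16-21)²=25, (36-33)²=9, (5-9)²=16
Sum = 77
MSE = 77/7 = 11

11


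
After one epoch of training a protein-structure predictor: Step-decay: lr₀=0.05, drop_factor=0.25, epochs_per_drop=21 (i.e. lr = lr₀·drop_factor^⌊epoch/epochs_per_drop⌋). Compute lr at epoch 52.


n_drops = ⌊52/21⌋ = 2
lr = 0.05·0.25^2 = 0.05·0.0625 = 0.003125

0.003125


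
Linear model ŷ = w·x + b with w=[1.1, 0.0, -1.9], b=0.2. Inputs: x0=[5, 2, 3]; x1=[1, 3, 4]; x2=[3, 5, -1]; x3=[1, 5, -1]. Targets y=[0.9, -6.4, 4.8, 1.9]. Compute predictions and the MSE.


ŷ0 = (1.1)·(5) + (0.0)·(2) + (-1.9)·(3) + 0.2 = 0.0
ŷ1 = (1.1)·(1) + (0.0)·(3) + (-1.9)·(4) + 0.2 = -6.3
ŷ2 = (1.1)·(3) + (0.0)·(5) + (-1.9)·(-1) + 0.2 = 5.4
ŷ3 = (1.1)·(1) + (0.0)·(5) + (-1.9)·(-1) + 0.2 = 3.2
errors² = [0.81, 0.01, 0.36, 1.69]
MSE = 2.8700/4 = 0.7175

0.7175


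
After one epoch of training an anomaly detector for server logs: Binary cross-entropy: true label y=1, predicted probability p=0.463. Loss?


BCE = -[y·ln(p) + (1-y)·ln(1-p)]
= -1·ln(0.463) - 0
= -ln(0.463) = 0.77

0.77


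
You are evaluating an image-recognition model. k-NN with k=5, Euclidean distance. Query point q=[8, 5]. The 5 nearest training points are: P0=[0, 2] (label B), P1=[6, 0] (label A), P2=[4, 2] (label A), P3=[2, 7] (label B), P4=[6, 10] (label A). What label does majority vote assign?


d(q,P0) = 8.544  (label B)
d(q,P1) = 5.3852  (label A)
d(q,P2) = 5.0  (label A)
d(q,P3) = 6.3246  (label B)
d(q,P4) = 5.3852  (label A)
Votes: A=3, B=2
Majority → A

A


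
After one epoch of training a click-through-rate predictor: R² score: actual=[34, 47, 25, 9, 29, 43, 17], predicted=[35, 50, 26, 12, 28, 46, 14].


ȳ = 29.1429
SS_res = Σ(y-ŷ)² = 39
SS_tot = Σ(y-ȳ)² = 1104.86
R² = 1 - SS_res/SS_tot = 1 - 0.0353 = 0.9647

0.9647


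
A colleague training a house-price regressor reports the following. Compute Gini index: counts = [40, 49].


Probabilities: [40/89, 49/89] ≈ [0.4494, 0.5506]
Σpᵢ² = (1600 + 2401)/89² = 4001/7921
Gini = 1 - Σpᵢ² = 1 - 4001/7921 = 0.4949

0.4949


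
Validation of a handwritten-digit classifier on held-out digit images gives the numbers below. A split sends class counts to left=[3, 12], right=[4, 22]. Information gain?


Parent = [7, 34], H_parent = 0.6594
H_left = 0.7219 (n=15), H_right = 0.6194 (n=26)
H_children = (15/41)·0.7219 + (26/41)·0.6194 = 0.6569
IG = 0.6594 - 0.6569 = 0.0025

0.0025


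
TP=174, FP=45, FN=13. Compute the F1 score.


Precision = 174/219 = 0.7945
Recall = 174/187 = 0.9305
F1 = 2·P·R/(P+R) = 2·TP/(2·TP+FP+FN) = 348/(348+45+13) = 348/406 = 0.8571

0.8571


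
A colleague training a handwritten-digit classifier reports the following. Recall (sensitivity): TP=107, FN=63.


Recall = TP/(TP+FN)
= 107/(107+63)
= 107/170 = 62.94%

62.94%


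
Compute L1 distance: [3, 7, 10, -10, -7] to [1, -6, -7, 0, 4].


d = |3-1| + |7+ 6| + |10+ 7| + |-10-0| + |-7-4|
  = 2 + 13 + 17 + 10 + 11
  = 53

53


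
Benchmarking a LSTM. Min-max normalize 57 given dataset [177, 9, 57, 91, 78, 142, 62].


min=9, max=177
(57-9)/(177-9) = 48/168 = 0.2857

0.2857


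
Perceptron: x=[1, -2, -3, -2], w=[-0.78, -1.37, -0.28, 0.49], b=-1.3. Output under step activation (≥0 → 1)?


z = (1)·(-0.78) + (-2)·(-1.37) + (-3)·(-0.28) + (-2)·(0.49) - 1.3
  = 0.52
step(z) = 1 (z≥0)

1


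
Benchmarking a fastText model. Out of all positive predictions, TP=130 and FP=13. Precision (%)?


Precision = TP/(TP+FP)
= 130/(130+13)
= 130/143 = 90.91%

90.91%


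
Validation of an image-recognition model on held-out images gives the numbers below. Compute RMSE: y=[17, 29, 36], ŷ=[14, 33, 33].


MSE = 34/3 = 11.3333
RMSE = √(34/3) = 3.3665

3.3665


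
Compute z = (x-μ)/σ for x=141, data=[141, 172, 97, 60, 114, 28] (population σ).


μ = 102, σ = 48.0104
z = (141 - 102)/48.0104 = 0.8123

0.8123


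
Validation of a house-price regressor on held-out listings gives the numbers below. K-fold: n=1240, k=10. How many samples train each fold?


Fold size = 1240/10 = 124
Training per fold = 1240 - 124 = 1116

1116


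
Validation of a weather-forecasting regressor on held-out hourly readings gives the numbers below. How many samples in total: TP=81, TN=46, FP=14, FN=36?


Total = TP + TN + FP + FN
= 81 + 46 + 14 + 36
= 177
(Predicted positive: 95, predicted negative: 82)

177


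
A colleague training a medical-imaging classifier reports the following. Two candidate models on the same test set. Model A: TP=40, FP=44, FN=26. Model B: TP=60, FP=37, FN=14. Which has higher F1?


Model A: P=40/84=0.4762, R=40/66=0.6061, F1=2PR/(P+R)=2TP/(2TP+FP+FN)=80/150=0.5333
Model B: P=60/97=0.6186, R=60/74=0.8108, F1=2PR/(P+R)=2TP/(2TP+FP+FN)=120/171=0.7018
0.5333 < 0.7018 → Model B

Model B


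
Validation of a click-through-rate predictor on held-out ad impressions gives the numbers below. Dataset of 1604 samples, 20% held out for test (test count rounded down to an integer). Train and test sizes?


Test = ⌊1604·20/100⌋ = 320
Train = 1604 - 320 = 1284

Train: 1284, Test: 320


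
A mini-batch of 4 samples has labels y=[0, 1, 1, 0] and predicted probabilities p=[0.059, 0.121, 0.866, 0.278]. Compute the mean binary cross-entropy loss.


L[0] = -ln(1-0.059) = -ln(0.941) = 0.0608
L[1] = -ln(0.121) = 2.112
L[2] = -ln(0.866) = 0.1439
L[3] = -ln(1-0.278) = -ln(0.722) = 0.3257
mean = (0.0608 + 2.112 + 0.1439 + 0.3257)/4 = 0.6606

0.6606


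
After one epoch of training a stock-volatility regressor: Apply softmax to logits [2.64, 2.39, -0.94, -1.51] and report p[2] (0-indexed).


Exponentials: e^2.64=14.0132, e^2.39=10.9135, e^-0.94=0.3906, e^-1.51=0.2209
Sum = 25.5382
Softmax = [0.5487, 0.4273, 0.0153, 0.0087]
p[2] = 0.3906/25.5382 = 0.0153

0.0153


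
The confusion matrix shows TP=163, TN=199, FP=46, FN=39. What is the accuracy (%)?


Accuracy = (TP+TN)/(TP+TN+FP+FN)
= (163+199)/(447)
= 362/447 = 80.98%

80.98%


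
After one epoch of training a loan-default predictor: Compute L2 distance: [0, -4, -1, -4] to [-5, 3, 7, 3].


d = √((0+ 5)² + (-4-3)² + (-1-7)² + (-4-3)²)
  = √(25 + 49 + 64 + 49)
  = √187 = 13.6748

13.6748


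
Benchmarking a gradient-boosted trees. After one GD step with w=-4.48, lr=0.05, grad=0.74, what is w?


w_new = w - α·∇
= -4.48 - 0.05·0.74
= -4.48 - 0.037
= -4.517

-4.517


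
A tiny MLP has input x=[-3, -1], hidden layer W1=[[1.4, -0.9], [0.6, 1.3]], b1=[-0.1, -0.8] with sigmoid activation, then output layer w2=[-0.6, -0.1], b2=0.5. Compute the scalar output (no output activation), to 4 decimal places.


z1[0] = (1.4)·(-3) + (-0.9)·(-1) - 0.1 = -3.4
z1[1] = (0.6)·(-3) + (1.3)·(-1) - 0.8 = -3.9
h = sigmoid(z1) = [0.0323, 0.0198]
output = (-0.6)·(0.0323) + (-0.1)·(0.0198) + 0.5 = 0.4786

0.4786


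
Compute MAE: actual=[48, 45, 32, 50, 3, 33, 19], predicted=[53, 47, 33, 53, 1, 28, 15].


Absolute errors: |48-53|=5, |45-47|=2, |32-33|=1, |50-53|=3, |3-1|=2, |33-28|=5, |19-15|=4
Sum = 22
MAE = 22/7 = 22/7

22/7


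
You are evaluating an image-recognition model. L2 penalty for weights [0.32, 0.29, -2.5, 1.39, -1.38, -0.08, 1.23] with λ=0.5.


‖w‖₂² = (0.32)² + (0.29)² + (-2.5)² + (1.39)² + (-1.38)² + (-0.08)² + (1.23)²
     = 0.1024 + 0.0841 + 6.25 + 1.9321 + 1.9044 + 0.0064 + 1.5129
     = 11.7923
λ·‖w‖₂² = 0.5·11.7923 = 5.89615

5.89615


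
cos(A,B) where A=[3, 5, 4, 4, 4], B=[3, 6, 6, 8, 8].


A·B = 3·3 + 5·6 + 4·6 + 4·8 + 4·8 = 127
‖A‖ = √82 = 9.0554, ‖B‖ = √209 = 14.4568
cos = 127/(√82·√209) = 127/√17138 = 0.9701

0.9701


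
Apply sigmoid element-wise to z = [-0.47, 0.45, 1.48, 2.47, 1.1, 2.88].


σ(-0.47) = 1/(1+e^0.47) = 0.3846
σ(0.45) = 1/(1+e^-0.45) = 0.6106
σ(1.48) = 1/(1+e^-1.48) = 0.8146
σ(2.47) = 1/(1+e^-2.47) = 0.922
σ(1.1) = 1/(1+e^-1.1) = 0.7503
σ(2.88) = 1/(1+e^-2.88) = 0.9468
result = [0.3846, 0.6106, 0.8146, 0.922, 0.7503, 0.9468]

[0.3846, 0.6106, 0.8146, 0.922, 0.7503, 0.9468]


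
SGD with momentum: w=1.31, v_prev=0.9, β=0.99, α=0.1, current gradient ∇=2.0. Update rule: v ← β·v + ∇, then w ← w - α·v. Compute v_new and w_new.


v_new = 0.99·0.9 + 2.0 = 0.891 + 2.0 = 2.891
w_new = 1.31 - 0.1·2.891 = 1.31 - 0.2891 = 1.0209

v_new=2.891, w_new=1.0209


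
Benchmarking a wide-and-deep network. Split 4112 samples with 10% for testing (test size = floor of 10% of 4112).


Test = ⌊4112·10/100⌋ = 411
Train = 4112 - 411 = 3701

Train: 3701, Test: 411


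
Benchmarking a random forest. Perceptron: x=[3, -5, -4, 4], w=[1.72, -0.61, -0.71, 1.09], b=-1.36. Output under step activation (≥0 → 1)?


z = (3)·(1.72) + (-5)·(-0.61) + (-4)·(-0.71) + (4)·(1.09) - 1.36
  = 14.05
step(z) = 1 (z≥0)

1


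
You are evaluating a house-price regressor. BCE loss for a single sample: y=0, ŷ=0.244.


BCE = -[y·ln(p) + (1-y)·ln(1-p)]
= -0 - 1·ln(1-0.244)
= -ln(0.756) = 0.2797

0.2797


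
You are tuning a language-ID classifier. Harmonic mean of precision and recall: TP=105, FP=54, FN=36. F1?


Precision = 105/159 = 0.6604
Recall = 105/141 = 0.7447
F1 = 2·P·R/(P+R) = 2·TP/(2·TP+FP+FN) = 210/(210+54+36) = 210/300 = 0.7

0.7


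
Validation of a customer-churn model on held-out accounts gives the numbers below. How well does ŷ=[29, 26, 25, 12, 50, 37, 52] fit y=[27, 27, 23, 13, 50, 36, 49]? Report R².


ȳ = 32.1429
SS_res = Σ(y-ŷ)² = 20
SS_tot = Σ(y-ȳ)² = 1120.86
R² = 1 - SS_res/SS_tot = 1 - 0.0178 = 0.9822

0.9822


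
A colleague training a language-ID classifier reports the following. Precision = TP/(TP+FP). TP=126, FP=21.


Precision = TP/(TP+FP)
= 126/(126+21)
= 126/147 = 85.71%

85.71%


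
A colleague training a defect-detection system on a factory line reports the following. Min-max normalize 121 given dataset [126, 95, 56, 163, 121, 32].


min=32, max=163
(121-32)/(163-32) = 89/131 = 0.6794

0.6794


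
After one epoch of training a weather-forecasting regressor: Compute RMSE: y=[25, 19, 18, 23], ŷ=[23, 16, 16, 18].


MSE = 42/4 = 10.5
RMSE = √(42/4) = 3.2404

3.2404


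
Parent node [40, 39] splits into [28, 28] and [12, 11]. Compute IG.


Parent = [40, 39], H_parent = 0.9999
H_left = 1 (n=56), H_right = 0.9986 (n=23)
H_children = (56/79)·1 + (23/79)·0.9986 = 0.9996
IG = 0.9999 - 0.9996 = 0.0003

0.0003


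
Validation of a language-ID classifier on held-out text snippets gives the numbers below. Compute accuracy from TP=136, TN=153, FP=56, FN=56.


Accuracy = (TP+TN)/(TP+TN+FP+FN)
= (136+153)/(401)
= 289/401 = 72.07%

72.07%


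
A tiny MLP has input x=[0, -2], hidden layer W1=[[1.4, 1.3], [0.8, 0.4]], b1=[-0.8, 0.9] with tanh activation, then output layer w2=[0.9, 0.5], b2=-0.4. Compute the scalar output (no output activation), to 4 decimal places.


z1[0] = (1.4)·(0) + (1.3)·(-2) - 0.8 = -3.4
z1[1] = (0.8)·(0) + (0.4)·(-2) + 0.9 = 0.1
h = tanh(z1) = [-0.9978, 0.0997]
output = (0.9)·(-0.9978) + (0.5)·(0.0997) - 0.4 = -1.2482

-1.2482


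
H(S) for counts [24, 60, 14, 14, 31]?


Probabilities: [24/143, 60/143, 14/143, 14/143, 31/143] ≈ [0.1678, 0.4196, 0.0979, 0.0979, 0.2168]
H = -((24/143)·log₂(24/143) + (60/143)·log₂(60/143) + (14/143)·log₂(14/143) + (14/143)·log₂(14/143) + (31/143)·log₂(31/143))
  = 2.0925 bits

2.0925 bits


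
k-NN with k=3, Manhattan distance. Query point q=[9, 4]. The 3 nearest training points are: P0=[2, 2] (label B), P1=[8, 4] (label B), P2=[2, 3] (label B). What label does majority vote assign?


d(q,P0) = 9  (label B)
d(q,P1) = 1  (label B)
d(q,P2) = 8  (label B)
Votes: A=0, B=3
Majority → B

B


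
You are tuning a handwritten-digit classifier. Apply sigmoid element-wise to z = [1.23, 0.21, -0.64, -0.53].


σ(1.23) = 1/(1+e^-1.23) = 0.7738
σ(0.21) = 1/(1+e^-0.21) = 0.5523
σ(-0.64) = 1/(1+e^0.64) = 0.3452
σ(-0.53) = 1/(1+e^0.53) = 0.3705
result = [0.7738, 0.5523, 0.3452, 0.3705]

[0.7738, 0.5523, 0.3452, 0.3705]


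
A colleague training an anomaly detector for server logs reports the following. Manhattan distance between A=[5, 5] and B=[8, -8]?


d = |5-8| + |5+ 8|
  = 3 + 13
  = 16

16


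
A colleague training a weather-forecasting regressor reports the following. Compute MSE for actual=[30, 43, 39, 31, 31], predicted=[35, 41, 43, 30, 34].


Squared errors: (30-35)²=25, (43-41)²=4, (39-43)²=16, (31-30)²=1, (31-34)²=9
Sum = 55
MSE = 55/5 = 11

11


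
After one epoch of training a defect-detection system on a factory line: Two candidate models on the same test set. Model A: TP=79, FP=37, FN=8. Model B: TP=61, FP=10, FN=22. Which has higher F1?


Model A: P=79/116=0.681, R=79/87=0.908, F1=2PR/(P+R)=2TP/(2TP+FP+FN)=158/203=0.7783
Model B: P=61/71=0.8592, R=61/83=0.7349, F1=2PR/(P+R)=2TP/(2TP+FP+FN)=122/154=0.7922
0.7783 < 0.7922 → Model B

Model B


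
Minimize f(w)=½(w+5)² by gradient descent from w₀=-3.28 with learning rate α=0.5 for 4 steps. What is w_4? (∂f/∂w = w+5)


step 1: grad = -3.28+5 = 1.72; w = -3.28 - 0.5·(1.72) = -4.14
step 2: grad = -4.14+5 = 0.86; w = -4.14 - 0.5·(0.86) = -4.57
step 3: grad = -4.57+5 = 0.43; w = -4.57 - 0.5·(0.43) = -4.785
step 4: grad = -4.785+5 = 0.215; w = -4.785 - 0.5·(0.215) = -4.8925

-4.8925


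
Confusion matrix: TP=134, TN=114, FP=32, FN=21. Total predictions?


Total = TP + TN + FP + FN
= 134 + 114 + 32 + 21
= 301
(Predicted positive: 166, predicted negative: 135)

301


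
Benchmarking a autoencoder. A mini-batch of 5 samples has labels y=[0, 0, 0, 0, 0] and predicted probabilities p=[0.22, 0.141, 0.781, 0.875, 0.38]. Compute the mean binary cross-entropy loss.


L[0] = -ln(1-0.22) = -ln(0.78) = 0.2485
L[1] = -ln(1-0.141) = -ln(0.859) = 0.152
L[2] = -ln(1-0.781) = -ln(0.219) = 1.5187
L[3] = -ln(1-0.875) = -ln(0.125) = 2.0794
L[4] = -ln(1-0.38) = -ln(0.62) = 0.478
mean = (0.2485 + 0.152 + 1.5187 + 2.0794 + 0.478)/5 = 0.8953

0.8953


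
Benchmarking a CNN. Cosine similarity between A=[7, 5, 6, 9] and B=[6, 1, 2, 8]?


A·B = 7·6 + 5·1 + 6·2 + 9·8 = 131
‖A‖ = √191 = 13.8203, ‖B‖ = √105 = 10.247
cos = 131/(√191·√105) = 131/√20055 = 0.925

0.925


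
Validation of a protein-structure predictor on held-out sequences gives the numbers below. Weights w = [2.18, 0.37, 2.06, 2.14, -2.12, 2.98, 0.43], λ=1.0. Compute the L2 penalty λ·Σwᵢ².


‖w‖₂² = (2.18)² + (0.37)² + (2.06)² + (2.14)² + (-2.12)² + (2.98)² + (0.43)²
     = 4.7524 + 0.1369 + 4.2436 + 4.5796 + 4.4944 + 8.8804 + 0.1849
     = 27.2722
λ·‖w‖₂² = 1.0·27.2722 = 27.2722

27.2722


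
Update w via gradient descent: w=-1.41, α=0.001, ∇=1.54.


w_new = w - α·∇
= -1.41 - 0.001·1.54
= -1.41 - 0.00154
= -1.41154

-1.41154


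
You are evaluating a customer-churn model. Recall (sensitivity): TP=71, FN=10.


Recall = TP/(TP+FN)
= 71/(71+10)
= 71/81 = 87.65%

87.65%


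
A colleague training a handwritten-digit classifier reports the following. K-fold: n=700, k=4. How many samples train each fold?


Fold size = 700/4 = 175
Training per fold = 700 - 175 = 525

525


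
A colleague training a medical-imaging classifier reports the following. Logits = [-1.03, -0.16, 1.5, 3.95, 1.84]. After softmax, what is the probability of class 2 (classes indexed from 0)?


Exponentials: e^-1.03=0.357, e^-0.16=0.8521, e^1.5=4.4817, e^3.95=51.9354, e^1.84=6.2965
Sum = 63.9227
Softmax = [0.0056, 0.0133, 0.0701, 0.8125, 0.0985]
p[2] = 4.4817/63.9227 = 0.0701

0.0701


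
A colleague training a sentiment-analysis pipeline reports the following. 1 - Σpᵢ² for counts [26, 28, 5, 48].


Probabilities: [26/107, 28/107, 5/107, 48/107] ≈ [0.243, 0.2617, 0.0467, 0.4486]
Σpᵢ² = (676 + 784 + 25 + 2304)/107² = 3789/11449
Gini = 1 - Σpᵢ² = 1 - 3789/11449 = 0.6691

0.6691


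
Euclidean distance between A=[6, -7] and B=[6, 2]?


d = √((6-6)² + (-7-2)²)
  = √(0 + 81)
  = √81 = 9.0

9.0


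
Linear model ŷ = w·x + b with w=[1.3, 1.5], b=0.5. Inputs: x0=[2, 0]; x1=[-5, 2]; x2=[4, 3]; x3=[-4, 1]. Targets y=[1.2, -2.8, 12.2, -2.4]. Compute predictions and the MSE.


ŷ0 = (1.3)·(2) + (1.5)·(0) + 0.5 = 3.1
ŷ1 = (1.3)·(-5) + (1.5)·(2) + 0.5 = -3.0
ŷ2 = (1.3)·(4) + (1.5)·(3) + 0.5 = 10.2
ŷ3 = (1.3)·(-4) + (1.5)·(1) + 0.5 = -3.2
errors² = [3.61, 0.04, 4.0, 0.64]
MSE = 8.2900/4 = 2.0725

2.0725


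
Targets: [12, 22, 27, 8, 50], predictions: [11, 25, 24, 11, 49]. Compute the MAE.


Absolute errors: |12-11|=1, |22-25|=3, |27-24|=3, |8-11|=3, |50-49|=1
Sum = 11
MAE = 11/5 = 11/5

11/5


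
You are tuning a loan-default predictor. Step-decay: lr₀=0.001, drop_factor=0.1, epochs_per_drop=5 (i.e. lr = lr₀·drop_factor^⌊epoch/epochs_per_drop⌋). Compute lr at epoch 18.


n_drops = ⌊18/5⌋ = 3
lr = 0.001·0.1^3 = 0.001·0.001 = 0.000001

0.000001


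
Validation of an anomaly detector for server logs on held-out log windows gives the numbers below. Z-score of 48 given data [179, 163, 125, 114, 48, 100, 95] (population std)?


μ = 117.7143, σ = 40.6438
z = (48 - 117.7143)/40.6438 = -1.7153

-1.7153


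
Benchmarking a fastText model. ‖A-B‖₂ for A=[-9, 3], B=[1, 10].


d = √((-9-1)² + (3-10)²)
  = √(100 + 49)
  = √149 = 12.2066

12.2066


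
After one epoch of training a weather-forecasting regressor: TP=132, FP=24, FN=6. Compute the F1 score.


Precision = 132/156 = 0.8462
Recall = 132/138 = 0.9565
F1 = 2·P·R/(P+R) = 2·TP/(2·TP+FP+FN) = 264/(264+24+6) = 264/294 = 0.898

0.898


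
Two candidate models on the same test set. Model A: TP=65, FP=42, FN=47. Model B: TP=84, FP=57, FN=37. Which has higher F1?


Model A: P=65/107=0.6075, R=65/112=0.5804, F1=2PR/(P+R)=2TP/(2TP+FP+FN)=130/219=0.5936
Model B: P=84/141=0.5957, R=84/121=0.6942, F1=2PR/(P+R)=2TP/(2TP+FP+FN)=168/262=0.6412
0.5936 < 0.6412 → Model B

Model B


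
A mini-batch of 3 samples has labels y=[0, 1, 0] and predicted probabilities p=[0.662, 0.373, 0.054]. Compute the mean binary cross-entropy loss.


L[0] = -ln(1-0.662) = -ln(0.338) = 1.0847
L[1] = -ln(0.373) = 0.9862
L[2] = -ln(1-0.054) = -ln(0.946) = 0.0555
mean = (1.0847 + 0.9862 + 0.0555)/3 = 0.7088

0.7088


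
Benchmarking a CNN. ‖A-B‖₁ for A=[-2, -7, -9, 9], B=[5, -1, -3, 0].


d = |-2-5| + |-7+ 1| + |-9+ 3| + |9-0|
  = 7 + 6 + 6 + 9
  = 28

28


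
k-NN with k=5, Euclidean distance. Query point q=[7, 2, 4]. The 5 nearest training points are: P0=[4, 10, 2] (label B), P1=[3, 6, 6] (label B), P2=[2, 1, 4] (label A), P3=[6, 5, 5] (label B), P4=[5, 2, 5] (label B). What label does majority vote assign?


d(q,P0) = 8.775  (label B)
d(q,P1) = 6.0  (label B)
d(q,P2) = 5.099  (label A)
d(q,P3) = 3.3166  (label B)
d(q,P4) = 2.2361  (label B)
Votes: A=1, B=4
Majority → B

B


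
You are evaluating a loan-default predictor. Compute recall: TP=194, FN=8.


Recall = TP/(TP+FN)
= 194/(194+8)
= 194/202 = 96.04%

96.04%


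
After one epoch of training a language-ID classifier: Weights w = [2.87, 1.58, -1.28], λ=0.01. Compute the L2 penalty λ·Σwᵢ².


‖w‖₂² = (2.87)² + (1.58)² + (-1.28)²
     = 8.2369 + 2.4964 + 1.6384
     = 12.3717
λ·‖w‖₂² = 0.01·12.3717 = 0.123717

0.123717


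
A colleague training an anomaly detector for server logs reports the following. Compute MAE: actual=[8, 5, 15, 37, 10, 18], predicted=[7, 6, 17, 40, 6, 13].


Absolute errors: |8-7|=1, |5-6|=1, |15-17|=2, |37-40|=3, |10-6|=4, |18-13|=5
Sum = 16
MAE = 16/6 = 8/3

8/3


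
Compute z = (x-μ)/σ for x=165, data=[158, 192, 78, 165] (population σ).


μ = 148.25, σ = 42.4993
z = (165 - 148.25)/42.4993 = 0.3941

0.3941


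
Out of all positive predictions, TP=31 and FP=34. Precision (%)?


Precision = TP/(TP+FP)
= 31/(31+34)
= 31/65 = 47.69%

47.69%


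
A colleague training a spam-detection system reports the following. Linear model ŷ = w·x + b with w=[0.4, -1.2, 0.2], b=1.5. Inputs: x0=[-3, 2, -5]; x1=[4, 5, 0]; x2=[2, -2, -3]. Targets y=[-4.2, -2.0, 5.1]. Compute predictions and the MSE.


ŷ0 = (0.4)·(-3) + (-1.2)·(2) + (0.2)·(-5) + 1.5 = -3.1
ŷ1 = (0.4)·(4) + (-1.2)·(5) + (0.2)·(0) + 1.5 = -2.9
ŷ2 = (0.4)·(2) + (-1.2)·(-2) + (0.2)·(-3) + 1.5 = 4.1
errors² = [1.21, 0.81, 1.0]
MSE = 3.0200/3 = 1.0067

1.0067


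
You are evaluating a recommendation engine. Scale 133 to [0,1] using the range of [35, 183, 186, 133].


min=35, max=186
(133-35)/(186-35) = 98/151 = 0.649

0.649


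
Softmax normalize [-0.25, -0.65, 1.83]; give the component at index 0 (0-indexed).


Exponentials: e^-0.25=0.7788, e^-0.65=0.522, e^1.83=6.2339
Sum = 7.5347
Softmax = [0.1034, 0.0693, 0.8274]
p[0] = 0.7788/7.5347 = 0.1034

0.1034


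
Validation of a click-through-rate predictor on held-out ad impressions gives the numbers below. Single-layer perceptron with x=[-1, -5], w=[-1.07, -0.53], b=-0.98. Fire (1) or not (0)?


z = (-1)·(-1.07) + (-5)·(-0.53) - 0.98
  = 2.74
step(z) = 1 (z≥0)

1


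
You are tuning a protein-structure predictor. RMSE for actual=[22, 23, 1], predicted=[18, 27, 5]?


MSE = 48/3 = 16
RMSE = √(48/3) = 4.0

4.0


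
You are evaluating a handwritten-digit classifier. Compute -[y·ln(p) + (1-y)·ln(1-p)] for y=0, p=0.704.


BCE = -[y·ln(p) + (1-y)·ln(1-p)]
= -0 - 1·ln(1-0.704)
= -ln(0.296) = 1.2174

1.2174


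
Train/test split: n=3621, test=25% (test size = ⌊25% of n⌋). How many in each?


Test = ⌊3621·25/100⌋ = 905
Train = 3621 - 905 = 2716

Train: 2716, Test: 905


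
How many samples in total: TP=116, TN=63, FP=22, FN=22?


Total = TP + TN + FP + FN
= 116 + 63 + 22 + 22
= 223
(Predicted positive: 138, predicted negative: 85)

223


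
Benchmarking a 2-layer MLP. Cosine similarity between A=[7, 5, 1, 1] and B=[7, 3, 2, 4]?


A·B = 7·7 + 5·3 + 1·2 + 1·4 = 70
‖A‖ = √76 = 8.7178, ‖B‖ = √78 = 8.8318
cos = 70/(√76·√78) = 70/√5928 = 0.9092

0.9092


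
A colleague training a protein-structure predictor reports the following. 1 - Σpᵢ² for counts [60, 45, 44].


Probabilities: [60/149, 45/149, 44/149] ≈ [0.4027, 0.302, 0.2953]
Σpᵢ² = (3600 + 2025 + 1936)/149² = 7561/22201
Gini = 1 - Σpᵢ² = 1 - 7561/22201 = 0.6594

0.6594


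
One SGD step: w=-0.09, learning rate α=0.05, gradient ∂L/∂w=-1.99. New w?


w_new = w - α·∇
= -0.09 - 0.05·-1.99
= -0.09 + 0.0995
= 0.0095

0.0095


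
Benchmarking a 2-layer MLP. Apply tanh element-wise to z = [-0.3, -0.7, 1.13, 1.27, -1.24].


tanh(-0.3) = -0.2913
tanh(-0.7) = -0.6044
tanh(1.13) = 0.811
tanh(1.27) = 0.8538
tanh(-1.24) = -0.8455
result = [-0.2913, -0.6044, 0.811, 0.8538, -0.8455]

[-0.2913, -0.6044, 0.811, 0.8538, -0.8455]


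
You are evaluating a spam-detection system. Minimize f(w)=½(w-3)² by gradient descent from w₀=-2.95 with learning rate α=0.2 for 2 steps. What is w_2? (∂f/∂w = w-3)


step 1: grad = -2.95-3 = -5.95; w = -2.95 - 0.2·(-5.95) = -1.76
step 2: grad = -1.76-3 = -4.76; w = -1.76 - 0.2·(-4.76) = -0.808

-0.808


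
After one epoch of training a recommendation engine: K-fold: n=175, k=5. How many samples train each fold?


Fold size = 175/5 = 35
Training per fold = 175 - 35 = 140

140


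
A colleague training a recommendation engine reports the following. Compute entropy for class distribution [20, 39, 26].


Probabilities: [20/85, 39/85, 26/85] ≈ [0.2353, 0.4588, 0.3059]
H = -((20/85)·log₂(20/85) + (39/85)·log₂(39/85) + (26/85)·log₂(26/85))
  = 1.5296 bits

1.5296 bits


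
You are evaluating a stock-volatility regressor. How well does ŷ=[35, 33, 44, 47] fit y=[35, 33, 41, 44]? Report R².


ȳ = 38.25
SS_res = Σ(y-ŷ)² = 18
SS_tot = Σ(y-ȳ)² = 78.75
R² = 1 - SS_res/SS_tot = 1 - 0.2286 = 0.7714

0.7714


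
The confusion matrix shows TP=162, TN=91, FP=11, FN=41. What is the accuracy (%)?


Accuracy = (TP+TN)/(TP+TN+FP+FN)
= (162+91)/(305)
= 253/305 = 82.95%

82.95%


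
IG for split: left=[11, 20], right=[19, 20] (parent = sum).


Parent = [30, 40], H_parent = 0.9852
H_left = 0.9383 (n=31), H_right = 0.9995 (n=39)
H_children = (31/70)·0.9383 + (39/70)·0.9995 = 0.9724
IG = 0.9852 - 0.9724 = 0.0128

0.0128


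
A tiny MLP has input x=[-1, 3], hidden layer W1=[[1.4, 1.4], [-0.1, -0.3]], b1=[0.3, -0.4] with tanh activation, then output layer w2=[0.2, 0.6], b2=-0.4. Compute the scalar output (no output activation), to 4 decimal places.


z1[0] = (1.4)·(-1) + (1.4)·(3) + 0.3 = 3.1
z1[1] = (-0.1)·(-1) + (-0.3)·(3) - 0.4 = -1.2
h = tanh(z1) = [0.9959, -0.8337]
output = (0.2)·(0.9959) + (0.6)·(-0.8337) - 0.4 = -0.701

-0.701


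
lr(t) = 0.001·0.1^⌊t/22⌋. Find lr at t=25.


n_drops = ⌊25/22⌋ = 1
lr = 0.001·0.1^1 = 0.001·0.1 = 0.0001

0.0001


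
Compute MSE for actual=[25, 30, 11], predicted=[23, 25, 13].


Squared errors: (25-23)²=4, (30-25)²=25, (11-13)²=4
Sum = 33
MSE = 33/3 = 11

11


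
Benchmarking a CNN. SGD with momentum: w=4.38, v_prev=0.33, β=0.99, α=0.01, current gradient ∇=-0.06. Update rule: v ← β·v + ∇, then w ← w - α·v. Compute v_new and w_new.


v_new = 0.99·0.33 - 0.06 = 0.3267 - 0.06 = 0.2667
w_new = 4.38 - 0.01·0.2667 = 4.38 - 0.002667 = 4.377333

v_new=0.2667, w_new=4.377333


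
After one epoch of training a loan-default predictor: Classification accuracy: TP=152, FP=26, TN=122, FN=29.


Accuracy = (TP+TN)/(TP+TN+FP+FN)
= (152+122)/(329)
= 274/329 = 83.28%

83.28%


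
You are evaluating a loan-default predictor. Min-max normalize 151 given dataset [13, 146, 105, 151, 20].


min=13, max=151
(151-13)/(151-13) = 138/138 = 1.0

1.0


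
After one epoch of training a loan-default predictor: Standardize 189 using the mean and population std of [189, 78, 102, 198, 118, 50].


μ = 122.5, σ = 54.4664
z = (189 - 122.5)/54.4664 = 1.2209

1.2209


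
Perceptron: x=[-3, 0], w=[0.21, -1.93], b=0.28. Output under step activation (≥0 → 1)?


z = (-3)·(0.21) + (0)·(-1.93) + 0.28
  = -0.35
step(z) = 0 (z<0)

0


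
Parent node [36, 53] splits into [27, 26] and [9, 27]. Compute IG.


Parent = [36, 53], H_parent = 0.9735
H_left = 0.9997 (n=53), H_right = 0.8113 (n=36)
H_children = (53/89)·0.9997 + (36/89)·0.8113 = 0.9235
IG = 0.9735 - 0.9235 = 0.05

0.05


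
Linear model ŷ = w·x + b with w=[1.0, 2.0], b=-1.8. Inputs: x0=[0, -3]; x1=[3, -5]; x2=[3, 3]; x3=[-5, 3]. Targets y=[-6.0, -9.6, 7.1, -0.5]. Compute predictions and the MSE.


ŷ0 = (1.0)·(0) + (2.0)·(-3) - 1.8 = -7.8
ŷ1 = (1.0)·(3) + (2.0)·(-5) - 1.8 = -8.8
ŷ2 = (1.0)·(3) + (2.0)·(3) - 1.8 = 7.2
ŷ3 = (1.0)·(-5) + (2.0)·(3) - 1.8 = -0.8
errors² = [3.24, 0.64, 0.01, 0.09]
MSE = 3.9800/4 = 0.995

0.995


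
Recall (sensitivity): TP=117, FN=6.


Recall = TP/(TP+FN)
= 117/(117+6)
= 117/123 = 95.12%

95.12%


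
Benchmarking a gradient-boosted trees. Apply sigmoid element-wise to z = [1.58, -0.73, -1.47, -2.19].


σ(1.58) = 1/(1+e^-1.58) = 0.8292
σ(-0.73) = 1/(1+e^0.73) = 0.3252
σ(-1.47) = 1/(1+e^1.47) = 0.1869
σ(-2.19) = 1/(1+e^2.19) = 0.1007
result = [0.8292, 0.3252, 0.1869, 0.1007]

[0.8292, 0.3252, 0.1869, 0.1007]


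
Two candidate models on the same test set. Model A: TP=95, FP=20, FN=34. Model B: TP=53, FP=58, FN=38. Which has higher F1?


Model A: P=95/115=0.8261, R=95/129=0.7364, F1=2PR/(P+R)=2TP/(2TP+FP+FN)=190/244=0.7787
Model B: P=53/111=0.4775, R=53/91=0.5824, F1=2PR/(P+R)=2TP/(2TP+FP+FN)=106/202=0.5248
0.7787 > 0.5248 → Model A

Model A


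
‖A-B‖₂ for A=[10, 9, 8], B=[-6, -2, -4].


d = √((10+ 6)² + (9+ 2)² + (8+ 4)²)
  = √(256 + 121 + 144)
  = √521 = 22.8254

22.8254


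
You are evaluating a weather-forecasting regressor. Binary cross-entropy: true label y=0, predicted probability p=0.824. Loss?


BCE = -[y·ln(p) + (1-y)·ln(1-p)]
= -0 - 1·ln(1-0.824)
= -ln(0.176) = 1.7373

1.7373


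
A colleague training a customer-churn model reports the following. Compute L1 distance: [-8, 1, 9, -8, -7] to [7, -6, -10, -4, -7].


d = |-8-7| + |1+ 6| + |9+ 10| + |-8+ 4| + |-7+ 7|
  = 15 + 7 + 19 + 4 + 0
  = 45

45


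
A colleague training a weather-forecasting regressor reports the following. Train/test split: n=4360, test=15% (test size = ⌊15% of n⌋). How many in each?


Test = ⌊4360·15/100⌋ = 654
Train = 4360 - 654 = 3706

Train: 3706, Test: 654


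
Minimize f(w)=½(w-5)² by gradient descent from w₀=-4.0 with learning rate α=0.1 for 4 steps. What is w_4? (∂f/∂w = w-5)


step 1: grad = -4-5 = -9; w = -4 - 0.1·(-9) = -3.1
step 2: grad = -3.1-5 = -8.1; w = -3.1 - 0.1·(-8.1) = -2.29
step 3: grad = -2.29-5 = -7.29; w = -2.29 - 0.1·(-7.29) = -1.561
step 4: grad = -1.561-5 = -6.561; w = -1.561 - 0.1·(-6.561) = -0.9049

-0.9049
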